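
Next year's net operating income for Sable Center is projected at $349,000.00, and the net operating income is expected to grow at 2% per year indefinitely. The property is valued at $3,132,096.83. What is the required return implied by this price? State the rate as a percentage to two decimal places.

P = D₁/(r − g) ⇒ r = D₁/P + g = $349,000.0000/$3,132,096.83 + 0.02 = 0.111427 + 0.02 = 0.131427

13.14%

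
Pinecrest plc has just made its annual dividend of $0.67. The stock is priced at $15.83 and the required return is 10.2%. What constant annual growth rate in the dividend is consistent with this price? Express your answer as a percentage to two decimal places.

P = D₀(1+g)/(r−g) ⇒ P(r−g) = D₀(1+g) ⇒ g(P+D₀) = P·r − D₀
g = (P·r − D₀)/(P + D₀) = ($15.83×0.102 − $0.67) / ($15.83 + $0.67) = 0.057252

5.73%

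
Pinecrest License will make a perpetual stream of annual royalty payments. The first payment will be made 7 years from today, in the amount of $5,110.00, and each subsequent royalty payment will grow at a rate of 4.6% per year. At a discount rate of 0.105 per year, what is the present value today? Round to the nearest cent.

Value at end of year 6: C₁ / (r − g) = $5,110.00 / (0.105 − 0.046) = $86,610.1695
Discount to today: PV = $86,610.1695 / (1 + 0.105)^6 = $86,610.1695 / 1.820429 = $47,576.80

$47576.80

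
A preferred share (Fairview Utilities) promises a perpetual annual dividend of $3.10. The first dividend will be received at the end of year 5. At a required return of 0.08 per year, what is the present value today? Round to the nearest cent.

$28.48

Value at end of year 4: C / r = $3.10 / 0.08 = $38.7500
Discount to today: PV = $38.7500 / (1 + 0.08)^4 = $38.7500 / 1.360489 = $28.48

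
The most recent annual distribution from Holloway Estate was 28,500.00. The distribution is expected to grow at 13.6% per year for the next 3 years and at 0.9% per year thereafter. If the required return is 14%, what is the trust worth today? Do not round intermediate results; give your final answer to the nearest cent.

D_1 = 32376.00000
D_2 = 36779.13600
D_3 = 41781.09850
Terminal value at year 3: TV = D_3×(1+g_2)/(r−g_2) = 42157.12838/0.131 = 321810.14032
P_0 = D_1/(1+r)^1 + D_2/(1+r)^2 + D_3/(1+r)^3 + TV/(1+r)^3
    = 28400.00000 + 28300.35088 + 28201.05140 + 217212.67834 = 302114.08062

302114.08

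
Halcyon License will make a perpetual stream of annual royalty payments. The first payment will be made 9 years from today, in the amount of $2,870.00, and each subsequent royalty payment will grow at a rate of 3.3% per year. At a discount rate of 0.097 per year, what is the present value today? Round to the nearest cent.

$21382.03

Value at end of year 8: C₁ / (r − g) = $2,870.00 / (0.097 − 0.033) = $44,843.7500
Discount to today: PV = $44,843.7500 / (1 + 0.097)^8 = $44,843.7500 / 2.097264 = $21,382.03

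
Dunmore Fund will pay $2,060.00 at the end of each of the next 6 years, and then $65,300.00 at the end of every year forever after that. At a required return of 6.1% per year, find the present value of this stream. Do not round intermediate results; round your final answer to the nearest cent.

PV of 6-year annuity: $2,060.00 × [1 − (1+0.061)^−6] / 0.061 = 10097.93965
Perpetuity value at year 6: $65,300.00 / 0.061 = 1070491.80328
PV of perpetuity: 1070491.80328 / (1+0.061)^6 = 750396.92007
Total PV = 10097.93965 + 750396.92007 = 760494.85972

$760494.86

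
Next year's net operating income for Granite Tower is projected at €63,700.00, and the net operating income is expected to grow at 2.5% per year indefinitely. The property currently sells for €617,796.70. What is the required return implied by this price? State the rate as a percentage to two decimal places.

12.81%

P = D₁/(r − g) ⇒ r = D₁/P + g = €63,700.0000/€617,796.70 + 0.025 = 0.103108 + 0.025 = 0.128108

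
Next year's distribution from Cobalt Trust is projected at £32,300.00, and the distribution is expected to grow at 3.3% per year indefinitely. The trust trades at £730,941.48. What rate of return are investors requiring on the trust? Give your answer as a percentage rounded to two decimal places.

P = D₁/(r − g) ⇒ r = D₁/P + g = £32,300.0000/£730,941.48 + 0.033 = 0.044190 + 0.033 = 0.077190

7.72%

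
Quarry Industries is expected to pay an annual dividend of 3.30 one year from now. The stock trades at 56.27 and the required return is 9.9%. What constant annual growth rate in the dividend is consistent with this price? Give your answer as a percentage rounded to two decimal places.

4.04%

P = D₁/(r−g) ⇒ g = r − D₁/P = 0.099 − 3.30/56.27 = 0.040354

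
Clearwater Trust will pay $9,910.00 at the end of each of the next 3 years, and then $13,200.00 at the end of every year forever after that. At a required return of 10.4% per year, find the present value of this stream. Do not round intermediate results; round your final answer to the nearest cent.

PV of 3-year annuity: $9,910.00 × [1 − (1+0.104)^−3] / 0.104 = 24472.18389
Perpetuity value at year 3: $13,200.00 / 0.104 = 126923.07692
PV of perpetuity: 126923.07692 / (1+0.104)^3 = 94326.42432
Total PV = 24472.18389 + 94326.42432 = 118798.60821

$118798.61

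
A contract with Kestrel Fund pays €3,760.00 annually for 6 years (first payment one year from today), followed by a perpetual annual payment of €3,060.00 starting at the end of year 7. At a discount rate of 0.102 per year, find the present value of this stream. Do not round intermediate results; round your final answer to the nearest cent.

PV of 6-year annuity: €3,760.00 × [1 − (1+0.102)^−6] / 0.102 = 16280.24595
Perpetuity value at year 6: €3,060.00 / 0.102 = 30000.00000
PV of perpetuity: 30000.00000 / (1+0.102)^6 = 16750.65090
Total PV = 16280.24595 + 16750.65090 = 33030.89685

€33030.90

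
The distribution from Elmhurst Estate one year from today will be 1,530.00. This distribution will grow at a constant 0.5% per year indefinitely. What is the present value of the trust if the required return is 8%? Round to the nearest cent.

20400.00

Growing perpetuity: P = D₁ / (r − g) = 1,530.0000 / (0.08 − 0.005) = 20,400.00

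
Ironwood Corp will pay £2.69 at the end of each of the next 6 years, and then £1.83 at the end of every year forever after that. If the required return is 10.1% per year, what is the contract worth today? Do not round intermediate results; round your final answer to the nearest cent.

£21.85

PV of 6-year annuity: £2.69 × [1 − (1+0.101)^−6] / 0.101 = 11.68140
Perpetuity value at year 6: £1.83 / 0.101 = 18.11881
PV of perpetuity: 18.11881 / (1+0.101)^6 = 10.17199
Total PV = 11.68140 + 10.17199 = 21.85339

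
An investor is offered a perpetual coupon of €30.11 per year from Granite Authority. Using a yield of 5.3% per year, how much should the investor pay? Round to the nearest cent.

€568.11

Level perpetuity: PV = C / r = €30.11 / 0.053 = €568.11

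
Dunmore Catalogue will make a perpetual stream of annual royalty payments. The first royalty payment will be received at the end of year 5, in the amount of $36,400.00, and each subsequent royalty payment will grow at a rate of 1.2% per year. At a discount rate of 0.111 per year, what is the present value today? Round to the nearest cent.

Value at end of year 4: C₁ / (r − g) = $36,400.00 / (0.111 − 0.012) = $367,676.7677
Discount to today: PV = $367,676.7677 / (1 + 0.111)^4 = $367,676.7677 / 1.523548 = $241,329.24

$241329.24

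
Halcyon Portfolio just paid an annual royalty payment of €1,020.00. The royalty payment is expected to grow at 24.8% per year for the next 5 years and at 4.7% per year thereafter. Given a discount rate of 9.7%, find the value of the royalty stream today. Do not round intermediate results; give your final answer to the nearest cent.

D_1 = 1272.96000
D_2 = 1588.65408
D_3 = 1982.64029
D_4 = 2474.33508
D_5 = 3087.97019
Terminal value at year 5: TV = D_5×(1+g_2)/(r−g_2) = 3233.10478/0.05 = 64662.09568
P_0 = D_1/(1+r)^1 + D_2/(1+r)^2 + D_3/(1+r)^3 + D_4/(1+r)^4 + D_5/(1+r)^5 + TV/(1+r)^5
    = 1160.40109 + 1320.12814 + 1501.84131 + 1708.56696 + 1943.74800 + 40702.08322 = 48336.76872

€48336.77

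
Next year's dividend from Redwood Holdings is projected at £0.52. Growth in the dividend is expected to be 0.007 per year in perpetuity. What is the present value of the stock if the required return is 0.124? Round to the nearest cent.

Growing perpetuity: P = D₁ / (r − g) = £0.5200 / (0.124 − 0.007) = £4.44

£4.44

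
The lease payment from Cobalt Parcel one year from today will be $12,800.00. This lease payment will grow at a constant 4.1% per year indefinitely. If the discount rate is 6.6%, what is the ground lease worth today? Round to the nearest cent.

$512000.00

Growing perpetuity: P = D₁ / (r − g) = $12,800.0000 / (0.066 − 0.041) = $512,000.00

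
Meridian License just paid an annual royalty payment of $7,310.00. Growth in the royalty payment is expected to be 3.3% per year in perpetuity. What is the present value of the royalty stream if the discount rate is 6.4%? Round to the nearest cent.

D₁ = D₀ × (1 + g) = $7,310.00 × 1.033 = $7,551.2300
Growing perpetuity: P = D₁ / (r − g) = $7,551.2300 / (0.064 − 0.033) = $243,588.06

$243588.06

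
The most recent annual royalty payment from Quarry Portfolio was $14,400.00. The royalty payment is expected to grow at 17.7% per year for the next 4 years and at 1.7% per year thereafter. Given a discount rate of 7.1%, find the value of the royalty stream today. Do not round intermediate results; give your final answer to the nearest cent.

$468916.89

D_1 = 16948.80000
D_2 = 19948.73760
D_3 = 23479.66416
D_4 = 27635.56471
Terminal value at year 4: TV = D_4×(1+g_2)/(r−g_2) = 28105.36931/0.054 = 520469.80205
P_0 = D_1/(1+r)^1 + D_2/(1+r)^2 + D_3/(1+r)^3 + D_4/(1+r)^4 + TV/(1+r)^4
    = 15825.21008 + 17391.47738 + 19112.76272 + 21004.40870 + 395583.03054 = 468916.88941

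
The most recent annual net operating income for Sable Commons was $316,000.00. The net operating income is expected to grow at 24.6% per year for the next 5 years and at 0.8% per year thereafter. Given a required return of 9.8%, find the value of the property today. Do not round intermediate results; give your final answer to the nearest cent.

$9006123.79

D_1 = 393736.00000
D_2 = 490595.05600
D_3 = 611281.43978
D_4 = 761656.67396
D_5 = 949024.21576
Terminal value at year 5: TV = D_5×(1+g_2)/(r−g_2) = 956616.40948/0.09 = 10629071.21646
P_0 = D_1/(1+r)^1 + D_2/(1+r)^2 + D_3/(1+r)^3 + D_4/(1+r)^4 + D_5/(1+r)^5 + TV/(1+r)^5
    = 358593.80692 + 406928.85558 + 461779.01097 + 524022.44779 + 594655.71033 + 6660143.95575 = 9006123.78734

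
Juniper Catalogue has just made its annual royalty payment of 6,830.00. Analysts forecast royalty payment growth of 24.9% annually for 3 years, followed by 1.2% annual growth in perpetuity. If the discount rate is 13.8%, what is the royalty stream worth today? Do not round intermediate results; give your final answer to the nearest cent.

D_1 = 8530.67000
D_2 = 10654.80683
D_3 = 13307.85373
Terminal value at year 3: TV = D_3×(1+g_2)/(r−g_2) = 13467.54798/0.126 = 106885.30139
P_0 = D_1/(1+r)^1 + D_2/(1+r)^2 + D_3/(1+r)^3 + TV/(1+r)^3
    = 7496.19508 + 8227.37052 + 9029.86448 + 72525.57823 = 97279.00831

97279.01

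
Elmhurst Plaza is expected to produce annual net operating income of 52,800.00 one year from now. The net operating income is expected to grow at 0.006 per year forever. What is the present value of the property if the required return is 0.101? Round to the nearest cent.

555789.47

Growing perpetuity: P = D₁ / (r − g) = 52,800.0000 / (0.101 − 0.006) = 555,789.47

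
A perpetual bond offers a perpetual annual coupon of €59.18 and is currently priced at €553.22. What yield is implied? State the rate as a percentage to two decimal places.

P = C/r ⇒ r = C/P = €59.18/€553.22 = 0.106974

10.70%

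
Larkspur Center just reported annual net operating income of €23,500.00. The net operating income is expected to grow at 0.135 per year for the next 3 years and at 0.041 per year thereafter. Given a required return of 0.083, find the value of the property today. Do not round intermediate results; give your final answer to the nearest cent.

D_1 = 26672.50000
D_2 = 30273.28750
D_3 = 34360.18131
Terminal value at year 3: TV = D_3×(1+g_2)/(r−g_2) = 35768.94875/0.042 = 851641.63682
P_0 = D_1/(1+r)^1 + D_2/(1+r)^2 + D_3/(1+r)^3 + TV/(1+r)^3
    = 24628.34718 + 25810.87170 + 27050.17487 + 670457.90566 = 747947.29941

€747947.30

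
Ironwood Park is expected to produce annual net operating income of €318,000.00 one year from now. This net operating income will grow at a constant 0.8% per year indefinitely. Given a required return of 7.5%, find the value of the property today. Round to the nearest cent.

€4746268.66

Growing perpetuity: P = D₁ / (r − g) = €318,000.0000 / (0.075 − 0.008) = €4,746,268.66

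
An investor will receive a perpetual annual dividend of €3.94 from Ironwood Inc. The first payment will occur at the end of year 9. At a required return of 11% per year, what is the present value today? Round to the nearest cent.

€15.54

Value at end of year 8: C / r = €3.94 / 0.11 = €35.8182
Discount to today: PV = €35.8182 / (1 + 0.11)^8 = €35.8182 / 2.304538 = €15.54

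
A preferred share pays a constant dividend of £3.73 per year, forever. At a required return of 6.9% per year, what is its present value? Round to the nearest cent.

£54.06

Level perpetuity: PV = C / r = £3.73 / 0.069 = £54.06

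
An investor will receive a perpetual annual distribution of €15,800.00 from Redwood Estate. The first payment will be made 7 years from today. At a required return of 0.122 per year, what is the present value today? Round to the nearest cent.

Value at end of year 6: C / r = €15,800.00 / 0.122 = €129,508.1967
Discount to today: PV = €129,508.1967 / (1 + 0.122)^6 = €129,508.1967 / 1.995065 = €64,914.26

€64914.26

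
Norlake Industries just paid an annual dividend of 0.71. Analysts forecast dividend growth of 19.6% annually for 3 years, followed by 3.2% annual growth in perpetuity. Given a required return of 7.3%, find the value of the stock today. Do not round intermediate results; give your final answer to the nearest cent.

D_1 = 0.84916
D_2 = 1.01560
D_3 = 1.21465
Terminal value at year 3: TV = D_3×(1+g_2)/(r−g_2) = 1.25352/0.041 = 30.57368
P_0 = D_1/(1+r)^1 + D_2/(1+r)^2 + D_3/(1+r)^3 + TV/(1+r)^3
    = 0.79139 + 0.88211 + 0.98322 + 24.74848 = 27.40520

27.41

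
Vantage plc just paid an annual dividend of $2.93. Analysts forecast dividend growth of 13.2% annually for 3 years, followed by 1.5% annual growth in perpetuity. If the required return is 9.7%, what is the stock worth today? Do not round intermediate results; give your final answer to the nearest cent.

D_1 = 3.31676
D_2 = 3.75457
D_3 = 4.25018
Terminal value at year 3: TV = D_3×(1+g_2)/(r−g_2) = 4.31393/0.082 = 52.60888
P_0 = D_1/(1+r)^1 + D_2/(1+r)^2 + D_3/(1+r)^3 + TV/(1+r)^3
    = 3.02348 + 3.11995 + 3.21949 + 39.85100 = 49.21392

$49.21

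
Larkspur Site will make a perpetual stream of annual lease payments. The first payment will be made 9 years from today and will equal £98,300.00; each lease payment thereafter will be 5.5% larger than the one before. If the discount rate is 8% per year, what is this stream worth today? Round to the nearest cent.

£2124337.25

Value at end of year 8: C₁ / (r − g) = £98,300.00 / (0.08 − 0.055) = £3,932,000.0000
Discount to today: PV = £3,932,000.0000 / (1 + 0.08)^8 = £3,932,000.0000 / 1.850930 = £2,124,337.25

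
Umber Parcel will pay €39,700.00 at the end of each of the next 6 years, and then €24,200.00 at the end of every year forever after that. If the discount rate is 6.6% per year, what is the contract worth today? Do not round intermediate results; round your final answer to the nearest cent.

€441469.26

PV of 6-year annuity: €39,700.00 × [1 − (1+0.066)^−6] / 0.066 = 191591.15417
Perpetuity value at year 6: €24,200.00 / 0.066 = 366666.66667
PV of perpetuity: 366666.66667 / (1+0.066)^6 = 249878.10418
Total PV = 191591.15417 + 249878.10418 = 441469.25834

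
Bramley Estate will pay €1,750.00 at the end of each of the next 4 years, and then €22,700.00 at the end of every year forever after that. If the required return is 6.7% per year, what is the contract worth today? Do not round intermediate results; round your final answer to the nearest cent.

PV of 4-year annuity: €1,750.00 × [1 − (1+0.067)^−4] / 0.067 = 5967.98700
Perpetuity value at year 4: €22,700.00 / 0.067 = 338805.97015
PV of perpetuity: 338805.97015 / (1+0.067)^4 = 261392.65309
Total PV = 5967.98700 + 261392.65309 = 267360.64009

€267360.64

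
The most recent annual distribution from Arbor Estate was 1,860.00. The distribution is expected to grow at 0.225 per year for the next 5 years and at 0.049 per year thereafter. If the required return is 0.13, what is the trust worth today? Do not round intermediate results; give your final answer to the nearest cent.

47991.12

D_1 = 2278.50000
D_2 = 2791.16250
D_3 = 3419.17406
D_4 = 4188.48823
D_5 = 5130.89808
Terminal value at year 5: TV = D_5×(1+g_2)/(r−g_2) = 5382.31208/0.081 = 66448.29733
P_0 = D_1/(1+r)^1 + D_2/(1+r)^2 + D_3/(1+r)^3 + D_4/(1+r)^4 + D_5/(1+r)^5 + TV/(1+r)^5
    = 2016.37168 + 2185.88965 + 2369.65914 + 2568.87827 + 2784.84591 + 36065.47360 = 47991.11826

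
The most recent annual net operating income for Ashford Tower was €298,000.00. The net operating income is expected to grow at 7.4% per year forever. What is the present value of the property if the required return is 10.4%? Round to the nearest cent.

D₁ = D₀ × (1 + g) = €298,000.00 × 1.074 = €320,052.0000
Growing perpetuity: P = D₁ / (r − g) = €320,052.0000 / (0.104 − 0.074) = €10,668,400.00

€10668400.00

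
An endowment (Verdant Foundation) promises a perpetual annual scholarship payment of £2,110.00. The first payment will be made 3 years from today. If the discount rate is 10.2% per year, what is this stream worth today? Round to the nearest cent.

£17034.10

Value at end of year 2: C / r = £2,110.00 / 0.102 = £20,686.2745
Discount to today: PV = £20,686.2745 / (1 + 0.102)^2 = £20,686.2745 / 1.214404 = £17,034.10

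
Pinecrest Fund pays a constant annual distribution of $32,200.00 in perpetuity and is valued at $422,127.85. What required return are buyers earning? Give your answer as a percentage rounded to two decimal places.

P = C/r ⇒ r = C/P = $32,200.00/$422,127.85 = 0.076280

7.63%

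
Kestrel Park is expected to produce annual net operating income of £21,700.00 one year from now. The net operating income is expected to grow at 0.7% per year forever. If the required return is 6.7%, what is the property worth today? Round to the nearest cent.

£361666.67

Growing perpetuity: P = D₁ / (r − g) = £21,700.0000 / (0.067 − 0.007) = £361,666.67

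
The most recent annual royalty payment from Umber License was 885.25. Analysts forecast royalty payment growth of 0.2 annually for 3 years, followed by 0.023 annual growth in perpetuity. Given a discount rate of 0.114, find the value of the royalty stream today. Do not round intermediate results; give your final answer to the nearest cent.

15526.39

D_1 = 1062.30000
D_2 = 1274.76000
D_3 = 1529.71200
Terminal value at year 3: TV = D_3×(1+g_2)/(r−g_2) = 1564.89538/0.091 = 17196.65248
P_0 = D_1/(1+r)^1 + D_2/(1+r)^2 + D_3/(1+r)^3 + TV/(1+r)^3
    = 953.59066 + 1027.20718 + 1106.50684 + 12439.08234 = 15526.38701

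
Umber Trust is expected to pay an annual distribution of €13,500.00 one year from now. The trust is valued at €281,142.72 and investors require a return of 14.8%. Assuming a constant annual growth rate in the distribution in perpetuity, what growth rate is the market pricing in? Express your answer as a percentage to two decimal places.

10.00%

P = D₁/(r−g) ⇒ g = r − D₁/P = 0.148 − €13,500.00/€281,142.72 = 0.099982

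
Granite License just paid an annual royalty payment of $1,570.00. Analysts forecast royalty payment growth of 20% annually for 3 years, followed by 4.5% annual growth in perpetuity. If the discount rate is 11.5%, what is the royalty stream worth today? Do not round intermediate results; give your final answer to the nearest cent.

D_1 = 1884.00000
D_2 = 2260.80000
D_3 = 2712.96000
Terminal value at year 3: TV = D_3×(1+g_2)/(r−g_2) = 2835.04320/0.07 = 40500.61714
P_0 = D_1/(1+r)^1 + D_2/(1+r)^2 + D_3/(1+r)^3 + TV/(1+r)^3
    = 1689.68610 + 1818.49625 + 1957.12601 + 29217.09541 = 34682.40377

$34682.40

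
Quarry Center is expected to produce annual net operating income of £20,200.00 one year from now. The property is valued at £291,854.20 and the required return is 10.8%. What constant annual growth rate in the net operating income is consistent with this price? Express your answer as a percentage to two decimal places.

P = D₁/(r−g) ⇒ g = r − D₁/P = 0.108 − £20,200.00/£291,854.20 = 0.038787

3.88%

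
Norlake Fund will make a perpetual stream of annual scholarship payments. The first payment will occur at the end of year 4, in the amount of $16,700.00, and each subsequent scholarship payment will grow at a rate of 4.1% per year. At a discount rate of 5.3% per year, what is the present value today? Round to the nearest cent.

$1191928.25

Value at end of year 3: C₁ / (r − g) = $16,700.00 / (0.053 − 0.041) = $1,391,666.6667
Discount to today: PV = $1,391,666.6667 / (1 + 0.053)^3 = $1,391,666.6667 / 1.167576 = $1,191,928.25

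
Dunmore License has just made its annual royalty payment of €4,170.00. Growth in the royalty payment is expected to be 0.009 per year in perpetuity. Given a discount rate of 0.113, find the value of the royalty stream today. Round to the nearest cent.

D₁ = D₀ × (1 + g) = €4,170.00 × 1.009 = €4,207.5300
Growing perpetuity: P = D₁ / (r − g) = €4,207.5300 / (0.113 − 0.009) = €40,457.02

€40457.02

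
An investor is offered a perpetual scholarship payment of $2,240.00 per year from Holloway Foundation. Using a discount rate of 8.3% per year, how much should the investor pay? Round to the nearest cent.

Level perpetuity: PV = C / r = $2,240.00 / 0.083 = $26,987.95

$26987.95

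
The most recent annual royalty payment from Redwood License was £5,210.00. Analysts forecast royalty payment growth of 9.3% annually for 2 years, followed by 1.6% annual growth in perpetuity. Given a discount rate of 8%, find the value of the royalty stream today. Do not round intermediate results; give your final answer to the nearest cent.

D_1 = 5694.53000
D_2 = 6224.12129
Terminal value at year 2: TV = D_2×(1+g_2)/(r−g_2) = 6323.70723/0.064 = 98807.92548
P_0 = D_1/(1+r)^1 + D_2/(1+r)^2 + TV/(1+r)^2
    = 5272.71296 + 5336.18080 + 84711.87027 = 95320.76403

£95320.76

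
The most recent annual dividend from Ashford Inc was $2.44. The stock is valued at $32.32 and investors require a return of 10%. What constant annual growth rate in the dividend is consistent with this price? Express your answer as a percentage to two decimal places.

P = D₀(1+g)/(r−g) ⇒ P(r−g) = D₀(1+g) ⇒ g(P+D₀) = P·r − D₀
g = (P·r − D₀)/(P + D₀) = ($32.32×0.1 − $2.44) / ($32.32 + $2.44) = 0.022785

2.28%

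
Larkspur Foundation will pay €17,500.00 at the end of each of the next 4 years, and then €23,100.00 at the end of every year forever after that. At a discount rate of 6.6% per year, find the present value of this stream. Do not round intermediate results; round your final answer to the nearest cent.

PV of 4-year annuity: €17,500.00 × [1 − (1+0.066)^−4] / 0.066 = 59815.42211
Perpetuity value at year 4: €23,100.00 / 0.066 = 350000.00000
PV of perpetuity: 350000.00000 / (1+0.066)^4 = 271043.64281
Total PV = 59815.42211 + 271043.64281 = 330859.06492

€330859.06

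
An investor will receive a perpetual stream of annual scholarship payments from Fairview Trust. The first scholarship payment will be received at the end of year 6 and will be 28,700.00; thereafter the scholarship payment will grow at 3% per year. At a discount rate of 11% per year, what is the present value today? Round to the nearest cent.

Value at end of year 5: C₁ / (r − g) = 28,700.00 / (0.11 − 0.03) = 358,750.0000
Discount to today: PV = 358,750.0000 / (1 + 0.11)^5 = 358,750.0000 / 1.685058 = 212,900.66

212900.66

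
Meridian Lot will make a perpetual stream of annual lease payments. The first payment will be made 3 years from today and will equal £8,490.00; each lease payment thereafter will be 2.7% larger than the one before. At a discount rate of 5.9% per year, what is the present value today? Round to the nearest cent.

Value at end of year 2: C₁ / (r − g) = £8,490.00 / (0.059 − 0.027) = £265,312.5000
Discount to today: PV = £265,312.5000 / (1 + 0.059)^2 = £265,312.5000 / 1.121481 = £236,573.33

£236573.33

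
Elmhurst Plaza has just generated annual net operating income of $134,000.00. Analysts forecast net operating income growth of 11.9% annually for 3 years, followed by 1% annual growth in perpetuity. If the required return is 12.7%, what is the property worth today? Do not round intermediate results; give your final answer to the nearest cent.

D_1 = 149946.00000
D_2 = 167789.57400
D_3 = 187756.53331
Terminal value at year 3: TV = D_3×(1+g_2)/(r−g_2) = 189634.09864/0.117 = 1620804.26187
P_0 = D_1/(1+r)^1 + D_2/(1+r)^2 + D_3/(1+r)^3 + TV/(1+r)^3
    = 133048.80213 + 132104.35633 + 131166.61467 + 1132292.99843 = 1528612.77156

$1528612.77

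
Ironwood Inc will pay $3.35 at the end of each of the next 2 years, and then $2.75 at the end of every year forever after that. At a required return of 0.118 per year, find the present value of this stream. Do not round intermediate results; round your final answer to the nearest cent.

PV of 2-year annuity: $3.35 × [1 − (1+0.118)^−2] / 0.118 = 5.67659
Perpetuity value at year 2: $2.75 / 0.118 = 23.30508
PV of perpetuity: 23.30508 / (1+0.118)^2 = 18.64520
Total PV = 5.67659 + 18.64520 = 24.32179

$24.32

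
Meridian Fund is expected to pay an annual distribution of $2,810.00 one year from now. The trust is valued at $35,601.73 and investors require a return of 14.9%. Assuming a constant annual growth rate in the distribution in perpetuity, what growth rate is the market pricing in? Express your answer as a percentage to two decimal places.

P = D₁/(r−g) ⇒ g = r − D₁/P = 0.149 − $2,810.00/$35,601.73 = 0.070071

7.01%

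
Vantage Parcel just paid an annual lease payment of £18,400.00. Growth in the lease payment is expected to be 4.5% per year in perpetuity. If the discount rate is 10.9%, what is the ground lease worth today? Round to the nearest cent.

£300437.50

D₁ = D₀ × (1 + g) = £18,400.00 × 1.045 = £19,228.0000
Growing perpetuity: P = D₁ / (r − g) = £19,228.0000 / (0.109 − 0.045) = £300,437.50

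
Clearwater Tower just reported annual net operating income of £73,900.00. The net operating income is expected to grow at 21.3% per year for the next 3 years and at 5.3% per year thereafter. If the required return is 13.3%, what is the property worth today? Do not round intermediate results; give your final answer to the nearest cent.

£1448153.66

D_1 = 89640.70000
D_2 = 108734.16910
D_3 = 131894.54712
Terminal value at year 3: TV = D_3×(1+g_2)/(r−g_2) = 138884.95812/0.08 = 1736061.97644
P_0 = D_1/(1+r)^1 + D_2/(1+r)^2 + D_3/(1+r)^3 + TV/(1+r)^3
    = 79118.00530 + 84704.44874 + 90685.34539 + 1193645.85865 = 1448153.65807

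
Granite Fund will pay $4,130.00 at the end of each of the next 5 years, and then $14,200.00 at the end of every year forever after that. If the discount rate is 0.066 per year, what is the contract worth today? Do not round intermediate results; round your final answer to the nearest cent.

PV of 5-year annuity: $4,130.00 × [1 − (1+0.066)^−5] / 0.066 = 17116.73510
Perpetuity value at year 5: $14,200.00 / 0.066 = 215151.51515
PV of perpetuity: 215151.51515 / (1+0.066)^5 = 156299.78672
Total PV = 17116.73510 + 156299.78672 = 173416.52182

$173416.52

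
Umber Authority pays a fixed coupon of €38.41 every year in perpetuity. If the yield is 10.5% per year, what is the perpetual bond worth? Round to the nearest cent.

Level perpetuity: PV = C / r = €38.41 / 0.105 = €365.81

€365.81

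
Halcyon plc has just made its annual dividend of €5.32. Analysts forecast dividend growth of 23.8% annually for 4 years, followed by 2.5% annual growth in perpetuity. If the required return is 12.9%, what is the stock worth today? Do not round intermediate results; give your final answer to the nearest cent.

D_1 = 6.58616
D_2 = 8.15367
D_3 = 10.09424
D_4 = 12.49667
Terminal value at year 4: TV = D_4×(1+g_2)/(r−g_2) = 12.80908/0.104 = 123.16427
P_0 = D_1/(1+r)^1 + D_2/(1+r)^2 + D_3/(1+r)^3 + D_4/(1+r)^4 + TV/(1+r)^4
    = 5.83362 + 6.39683 + 7.01442 + 7.69163 + 75.80694 = 102.74345

€102.74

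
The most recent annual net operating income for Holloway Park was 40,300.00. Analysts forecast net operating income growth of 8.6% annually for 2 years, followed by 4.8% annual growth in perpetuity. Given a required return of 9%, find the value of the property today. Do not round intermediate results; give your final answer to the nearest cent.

D_1 = 43765.80000
D_2 = 47529.65880
Terminal value at year 2: TV = D_2×(1+g_2)/(r−g_2) = 49811.08242/0.042 = 1185978.15291
P_0 = D_1/(1+r)^1 + D_2/(1+r)^2 + TV/(1+r)^2
    = 40152.11009 + 40004.76290 + 998214.08376 = 1078370.95675

1078370.96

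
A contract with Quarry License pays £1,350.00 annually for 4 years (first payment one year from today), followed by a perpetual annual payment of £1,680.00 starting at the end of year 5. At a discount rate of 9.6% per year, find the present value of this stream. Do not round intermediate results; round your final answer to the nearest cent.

£16444.82

PV of 4-year annuity: £1,350.00 × [1 − (1+0.096)^−4] / 0.096 = 4316.63662
Perpetuity value at year 4: £1,680.00 / 0.096 = 17500.00000
PV of perpetuity: 17500.00000 / (1+0.096)^4 = 12128.18553
Total PV = 4316.63662 + 12128.18553 = 16444.82216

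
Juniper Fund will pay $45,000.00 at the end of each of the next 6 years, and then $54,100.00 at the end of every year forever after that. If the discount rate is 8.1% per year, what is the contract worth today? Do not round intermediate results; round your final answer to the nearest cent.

$625960.35

PV of 6-year annuity: $45,000.00 × [1 − (1+0.081)^−6] / 0.081 = 207399.99878
Perpetuity value at year 6: $54,100.00 / 0.081 = 667901.23457
PV of perpetuity: 667901.23457 / (1+0.081)^6 = 418560.34715
Total PV = 207399.99878 + 418560.34715 = 625960.34593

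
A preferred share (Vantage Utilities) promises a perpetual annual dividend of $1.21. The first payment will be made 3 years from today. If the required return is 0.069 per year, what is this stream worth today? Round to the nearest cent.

Value at end of year 2: C / r = $1.21 / 0.069 = $17.5362
Discount to today: PV = $17.5362 / (1 + 0.069)^2 = $17.5362 / 1.142761 = $15.35

$15.35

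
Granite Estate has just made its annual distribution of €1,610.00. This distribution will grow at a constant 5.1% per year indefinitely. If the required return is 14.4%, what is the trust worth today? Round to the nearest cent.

D₁ = D₀ × (1 + g) = €1,610.00 × 1.051 = €1,692.1100
Growing perpetuity: P = D₁ / (r − g) = €1,692.1100 / (0.144 − 0.051) = €18,194.73

€18194.73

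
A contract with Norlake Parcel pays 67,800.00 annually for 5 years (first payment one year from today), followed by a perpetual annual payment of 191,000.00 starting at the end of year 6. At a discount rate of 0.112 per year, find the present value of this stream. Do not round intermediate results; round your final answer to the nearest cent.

1252304.21

PV of 5-year annuity: 67,800.00 × [1 − (1+0.112)^−5] / 0.112 = 249326.20773
Perpetuity value at year 5: 191,000.00 / 0.112 = 1705357.14286
PV of perpetuity: 1705357.14286 / (1+0.112)^5 = 1002978.00308
Total PV = 249326.20773 + 1002978.00308 = 1252304.21081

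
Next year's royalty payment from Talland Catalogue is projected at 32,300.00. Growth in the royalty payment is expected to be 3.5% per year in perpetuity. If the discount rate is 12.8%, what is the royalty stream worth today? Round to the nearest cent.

347311.83

Growing perpetuity: P = D₁ / (r − g) = 32,300.0000 / (0.128 − 0.035) = 347,311.83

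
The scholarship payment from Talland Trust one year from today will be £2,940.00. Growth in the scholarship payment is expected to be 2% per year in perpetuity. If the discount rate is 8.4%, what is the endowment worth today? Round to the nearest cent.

Growing perpetuity: P = D₁ / (r − g) = £2,940.0000 / (0.084 − 0.02) = £45,937.50

£45937.50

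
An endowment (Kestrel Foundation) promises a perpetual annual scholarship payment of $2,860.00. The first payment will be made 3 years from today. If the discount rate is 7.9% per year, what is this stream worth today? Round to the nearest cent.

Value at end of year 2: C / r = $2,860.00 / 0.079 = $36,202.5316
Discount to today: PV = $36,202.5316 / (1 + 0.079)^2 = $36,202.5316 / 1.164241 = $31,095.39

$31095.39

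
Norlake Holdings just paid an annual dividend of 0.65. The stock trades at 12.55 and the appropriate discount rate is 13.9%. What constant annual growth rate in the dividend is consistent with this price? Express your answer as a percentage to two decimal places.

8.29%

P = D₀(1+g)/(r−g) ⇒ P(r−g) = D₀(1+g) ⇒ g(P+D₀) = P·r − D₀
g = (P·r − D₀)/(P + D₀) = (12.55×0.139 − 0.65) / (12.55 + 0.65) = 0.082913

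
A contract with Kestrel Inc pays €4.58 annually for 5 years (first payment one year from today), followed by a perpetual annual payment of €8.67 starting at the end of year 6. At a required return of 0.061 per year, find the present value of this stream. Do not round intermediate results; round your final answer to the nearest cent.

PV of 5-year annuity: €4.58 × [1 − (1+0.061)^−5] / 0.061 = 19.24026
Perpetuity value at year 5: €8.67 / 0.061 = 142.13115
PV of perpetuity: 142.13115 / (1+0.061)^5 = 105.70909
Total PV = 19.24026 + 105.70909 = 124.94935

€124.95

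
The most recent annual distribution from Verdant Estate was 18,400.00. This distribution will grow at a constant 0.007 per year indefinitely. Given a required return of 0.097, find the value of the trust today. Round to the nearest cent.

205875.56

D₁ = D₀ × (1 + g) = 18,400.00 × 1.007 = 18,528.8000
Growing perpetuity: P = D₁ / (r − g) = 18,528.8000 / (0.097 − 0.007) = 205,875.56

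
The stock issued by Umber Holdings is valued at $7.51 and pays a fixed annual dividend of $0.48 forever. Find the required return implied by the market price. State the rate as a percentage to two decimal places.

6.39%

P = C/r ⇒ r = C/P = $0.48/$7.51 = 0.063915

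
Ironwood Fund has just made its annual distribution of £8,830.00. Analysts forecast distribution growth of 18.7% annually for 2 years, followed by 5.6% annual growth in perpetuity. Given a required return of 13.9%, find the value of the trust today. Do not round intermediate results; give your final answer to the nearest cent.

£140803.46

D_1 = 10481.21000
D_2 = 12441.19627
Terminal value at year 2: TV = D_2×(1+g_2)/(r−g_2) = 13137.90326/0.083 = 158287.99110
P_0 = D_1/(1+r)^1 + D_2/(1+r)^2 + TV/(1+r)^2
    = 9202.11589 + 9589.91358 + 122011.43055 = 140803.46002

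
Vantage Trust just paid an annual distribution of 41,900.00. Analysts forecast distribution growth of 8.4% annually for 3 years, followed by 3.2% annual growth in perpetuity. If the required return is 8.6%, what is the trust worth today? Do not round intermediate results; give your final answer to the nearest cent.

D_1 = 45419.60000
D_2 = 49234.84640
D_3 = 53370.57350
Terminal value at year 3: TV = D_3×(1+g_2)/(r−g_2) = 55078.43185/0.054 = 1019970.96018
P_0 = D_1/(1+r)^1 + D_2/(1+r)^2 + D_3/(1+r)^3 + TV/(1+r)^3
    = 41822.83610 + 41745.81430 + 41668.93435 + 796339.63416 = 921577.21890

921577.22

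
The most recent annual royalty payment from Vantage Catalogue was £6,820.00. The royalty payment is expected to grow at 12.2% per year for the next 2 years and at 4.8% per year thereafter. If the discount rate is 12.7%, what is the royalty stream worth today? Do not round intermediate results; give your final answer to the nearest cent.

£103221.28

D_1 = 7652.04000
D_2 = 8585.58888
Terminal value at year 2: TV = D_2×(1+g_2)/(r−g_2) = 8997.69715/0.079 = 113894.90059
P_0 = D_1/(1+r)^1 + D_2/(1+r)^2 + TV/(1+r)^2
    = 6789.74268 + 6759.61960 + 89671.91568 = 103221.27795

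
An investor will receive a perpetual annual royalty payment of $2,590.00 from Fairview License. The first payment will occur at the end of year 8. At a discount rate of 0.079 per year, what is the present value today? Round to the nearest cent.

Value at end of year 7: C / r = $2,590.00 / 0.079 = $32,784.8101
Discount to today: PV = $32,784.8101 / (1 + 0.079)^7 = $32,784.8101 / 1.702747 = $19,254.07

$19254.07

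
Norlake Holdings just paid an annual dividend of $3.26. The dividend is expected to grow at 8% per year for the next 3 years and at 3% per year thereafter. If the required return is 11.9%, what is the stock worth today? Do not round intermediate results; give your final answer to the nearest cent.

$43.03

D_1 = 3.52080
D_2 = 3.80246
D_3 = 4.10666
Terminal value at year 3: TV = D_3×(1+g_2)/(r−g_2) = 4.22986/0.089 = 47.52653
P_0 = D_1/(1+r)^1 + D_2/(1+r)^2 + D_3/(1+r)^3 + TV/(1+r)^3
    = 3.14638 + 3.03672 + 2.93088 + 33.91922 = 43.03320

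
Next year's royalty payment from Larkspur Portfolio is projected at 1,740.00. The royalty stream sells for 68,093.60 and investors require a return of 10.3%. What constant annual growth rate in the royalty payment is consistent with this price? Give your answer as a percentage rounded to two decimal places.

7.74%

P = D₁/(r−g) ⇒ g = r − D₁/P = 0.103 − 1,740.00/68,093.60 = 0.077447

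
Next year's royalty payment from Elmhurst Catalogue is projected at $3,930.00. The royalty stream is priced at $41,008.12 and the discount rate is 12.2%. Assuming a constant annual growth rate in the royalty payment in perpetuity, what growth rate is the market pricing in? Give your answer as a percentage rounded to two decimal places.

P = D₁/(r−g) ⇒ g = r − D₁/P = 0.122 − $3,930.00/$41,008.12 = 0.026165

2.62%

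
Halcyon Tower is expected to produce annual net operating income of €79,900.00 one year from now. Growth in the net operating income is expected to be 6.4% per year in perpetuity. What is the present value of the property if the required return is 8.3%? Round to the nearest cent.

Growing perpetuity: P = D₁ / (r − g) = €79,900.0000 / (0.083 − 0.064) = €4,205,263.16

€4205263.16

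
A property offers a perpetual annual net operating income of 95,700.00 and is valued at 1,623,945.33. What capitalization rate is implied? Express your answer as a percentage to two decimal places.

P = C/r ⇒ r = C/P = 95,700.00/1,623,945.33 = 0.058931

5.89%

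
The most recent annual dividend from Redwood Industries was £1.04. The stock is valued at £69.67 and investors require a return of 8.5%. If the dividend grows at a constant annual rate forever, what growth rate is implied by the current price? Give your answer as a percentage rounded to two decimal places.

6.90%

P = D₀(1+g)/(r−g) ⇒ P(r−g) = D₀(1+g) ⇒ g(P+D₀) = P·r − D₀
g = (P·r − D₀)/(P + D₀) = (£69.67×0.085 − £1.04) / (£69.67 + £1.04) = 0.069042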